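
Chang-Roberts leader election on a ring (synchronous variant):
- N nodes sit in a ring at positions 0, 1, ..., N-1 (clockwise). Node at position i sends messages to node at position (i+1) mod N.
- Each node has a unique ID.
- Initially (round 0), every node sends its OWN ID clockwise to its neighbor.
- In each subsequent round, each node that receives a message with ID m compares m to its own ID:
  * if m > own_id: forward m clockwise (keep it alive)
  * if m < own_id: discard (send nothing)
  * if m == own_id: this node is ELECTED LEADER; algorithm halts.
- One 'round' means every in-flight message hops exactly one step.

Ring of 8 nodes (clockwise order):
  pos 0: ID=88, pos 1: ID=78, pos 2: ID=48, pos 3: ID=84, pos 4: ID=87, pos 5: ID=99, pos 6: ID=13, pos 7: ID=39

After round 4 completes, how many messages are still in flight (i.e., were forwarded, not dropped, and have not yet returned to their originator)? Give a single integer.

Round 1: pos1(id78) recv 88: fwd; pos2(id48) recv 78: fwd; pos3(id84) recv 48: drop; pos4(id87) recv 84: drop; pos5(id99) recv 87: drop; pos6(id13) recv 99: fwd; pos7(id39) recv 13: drop; pos0(id88) recv 39: drop
Round 2: pos2(id48) recv 88: fwd; pos3(id84) recv 78: drop; pos7(id39) recv 99: fwd
Round 3: pos3(id84) recv 88: fwd; pos0(id88) recv 99: fwd
Round 4: pos4(id87) recv 88: fwd; pos1(id78) recv 99: fwd
After round 4: 2 messages still in flight

Answer: 2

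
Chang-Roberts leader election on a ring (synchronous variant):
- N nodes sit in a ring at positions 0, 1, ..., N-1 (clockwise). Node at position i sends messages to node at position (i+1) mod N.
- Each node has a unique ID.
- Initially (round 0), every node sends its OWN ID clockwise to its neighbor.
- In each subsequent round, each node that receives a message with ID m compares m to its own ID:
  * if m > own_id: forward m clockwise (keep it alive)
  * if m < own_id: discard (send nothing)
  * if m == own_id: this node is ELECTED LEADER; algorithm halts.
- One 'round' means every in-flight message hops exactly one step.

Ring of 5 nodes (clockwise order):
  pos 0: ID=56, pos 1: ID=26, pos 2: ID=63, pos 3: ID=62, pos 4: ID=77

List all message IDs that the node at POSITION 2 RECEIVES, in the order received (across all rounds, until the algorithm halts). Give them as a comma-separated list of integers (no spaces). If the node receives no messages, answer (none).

Answer: 26,56,77

Derivation:
Round 1: pos1(id26) recv 56: fwd; pos2(id63) recv 26: drop; pos3(id62) recv 63: fwd; pos4(id77) recv 62: drop; pos0(id56) recv 77: fwd
Round 2: pos2(id63) recv 56: drop; pos4(id77) recv 63: drop; pos1(id26) recv 77: fwd
Round 3: pos2(id63) recv 77: fwd
Round 4: pos3(id62) recv 77: fwd
Round 5: pos4(id77) recv 77: ELECTED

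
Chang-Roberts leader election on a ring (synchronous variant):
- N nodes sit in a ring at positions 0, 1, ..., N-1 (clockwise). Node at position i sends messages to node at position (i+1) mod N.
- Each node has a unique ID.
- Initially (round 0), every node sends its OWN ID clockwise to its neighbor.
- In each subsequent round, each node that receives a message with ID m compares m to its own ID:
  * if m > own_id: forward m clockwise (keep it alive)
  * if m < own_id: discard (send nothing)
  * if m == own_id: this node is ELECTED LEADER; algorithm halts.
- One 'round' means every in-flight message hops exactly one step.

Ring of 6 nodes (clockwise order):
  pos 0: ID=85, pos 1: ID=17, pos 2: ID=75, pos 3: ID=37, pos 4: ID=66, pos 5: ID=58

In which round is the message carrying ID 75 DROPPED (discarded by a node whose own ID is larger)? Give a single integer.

Round 1: pos1(id17) recv 85: fwd; pos2(id75) recv 17: drop; pos3(id37) recv 75: fwd; pos4(id66) recv 37: drop; pos5(id58) recv 66: fwd; pos0(id85) recv 58: drop
Round 2: pos2(id75) recv 85: fwd; pos4(id66) recv 75: fwd; pos0(id85) recv 66: drop
Round 3: pos3(id37) recv 85: fwd; pos5(id58) recv 75: fwd
Round 4: pos4(id66) recv 85: fwd; pos0(id85) recv 75: drop
Round 5: pos5(id58) recv 85: fwd
Round 6: pos0(id85) recv 85: ELECTED
Message ID 75 originates at pos 2; dropped at pos 0 in round 4

Answer: 4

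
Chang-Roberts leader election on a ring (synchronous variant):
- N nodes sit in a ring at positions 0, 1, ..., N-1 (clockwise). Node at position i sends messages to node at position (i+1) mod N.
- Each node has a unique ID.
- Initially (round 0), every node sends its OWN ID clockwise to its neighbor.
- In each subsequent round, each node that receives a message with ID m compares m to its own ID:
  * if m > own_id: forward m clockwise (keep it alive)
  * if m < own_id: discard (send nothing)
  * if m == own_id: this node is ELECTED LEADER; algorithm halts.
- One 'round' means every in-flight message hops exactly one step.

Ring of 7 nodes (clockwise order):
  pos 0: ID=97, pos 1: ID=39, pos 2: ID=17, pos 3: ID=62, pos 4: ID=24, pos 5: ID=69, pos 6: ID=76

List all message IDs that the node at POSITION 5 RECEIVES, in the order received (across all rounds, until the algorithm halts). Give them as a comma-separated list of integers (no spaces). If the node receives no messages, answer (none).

Answer: 24,62,97

Derivation:
Round 1: pos1(id39) recv 97: fwd; pos2(id17) recv 39: fwd; pos3(id62) recv 17: drop; pos4(id24) recv 62: fwd; pos5(id69) recv 24: drop; pos6(id76) recv 69: drop; pos0(id97) recv 76: drop
Round 2: pos2(id17) recv 97: fwd; pos3(id62) recv 39: drop; pos5(id69) recv 62: drop
Round 3: pos3(id62) recv 97: fwd
Round 4: pos4(id24) recv 97: fwd
Round 5: pos5(id69) recv 97: fwd
Round 6: pos6(id76) recv 97: fwd
Round 7: pos0(id97) recv 97: ELECTED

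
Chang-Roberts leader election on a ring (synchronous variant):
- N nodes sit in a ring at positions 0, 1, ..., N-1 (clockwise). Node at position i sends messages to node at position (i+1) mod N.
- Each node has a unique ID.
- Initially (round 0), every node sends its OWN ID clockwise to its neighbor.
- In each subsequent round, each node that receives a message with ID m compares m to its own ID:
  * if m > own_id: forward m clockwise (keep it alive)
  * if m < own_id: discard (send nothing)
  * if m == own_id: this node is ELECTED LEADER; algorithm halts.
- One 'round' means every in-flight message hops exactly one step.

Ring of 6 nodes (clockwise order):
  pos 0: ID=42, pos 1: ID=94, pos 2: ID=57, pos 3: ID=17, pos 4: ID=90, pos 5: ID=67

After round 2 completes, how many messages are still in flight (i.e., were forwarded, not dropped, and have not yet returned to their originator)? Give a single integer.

Answer: 2

Derivation:
Round 1: pos1(id94) recv 42: drop; pos2(id57) recv 94: fwd; pos3(id17) recv 57: fwd; pos4(id90) recv 17: drop; pos5(id67) recv 90: fwd; pos0(id42) recv 67: fwd
Round 2: pos3(id17) recv 94: fwd; pos4(id90) recv 57: drop; pos0(id42) recv 90: fwd; pos1(id94) recv 67: drop
After round 2: 2 messages still in flight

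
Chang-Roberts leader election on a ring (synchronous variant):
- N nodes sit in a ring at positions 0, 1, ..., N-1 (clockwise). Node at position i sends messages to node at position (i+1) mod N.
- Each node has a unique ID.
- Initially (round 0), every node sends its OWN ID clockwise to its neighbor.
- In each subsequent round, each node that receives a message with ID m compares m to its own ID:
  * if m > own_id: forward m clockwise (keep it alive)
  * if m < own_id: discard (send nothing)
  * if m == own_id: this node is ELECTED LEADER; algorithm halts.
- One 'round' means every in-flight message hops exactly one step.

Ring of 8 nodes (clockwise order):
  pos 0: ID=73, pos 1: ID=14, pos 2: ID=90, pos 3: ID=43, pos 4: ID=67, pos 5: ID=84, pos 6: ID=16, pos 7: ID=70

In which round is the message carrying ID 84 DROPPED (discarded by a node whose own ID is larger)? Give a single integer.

Answer: 5

Derivation:
Round 1: pos1(id14) recv 73: fwd; pos2(id90) recv 14: drop; pos3(id43) recv 90: fwd; pos4(id67) recv 43: drop; pos5(id84) recv 67: drop; pos6(id16) recv 84: fwd; pos7(id70) recv 16: drop; pos0(id73) recv 70: drop
Round 2: pos2(id90) recv 73: drop; pos4(id67) recv 90: fwd; pos7(id70) recv 84: fwd
Round 3: pos5(id84) recv 90: fwd; pos0(id73) recv 84: fwd
Round 4: pos6(id16) recv 90: fwd; pos1(id14) recv 84: fwd
Round 5: pos7(id70) recv 90: fwd; pos2(id90) recv 84: drop
Round 6: pos0(id73) recv 90: fwd
Round 7: pos1(id14) recv 90: fwd
Round 8: pos2(id90) recv 90: ELECTED
Message ID 84 originates at pos 5; dropped at pos 2 in round 5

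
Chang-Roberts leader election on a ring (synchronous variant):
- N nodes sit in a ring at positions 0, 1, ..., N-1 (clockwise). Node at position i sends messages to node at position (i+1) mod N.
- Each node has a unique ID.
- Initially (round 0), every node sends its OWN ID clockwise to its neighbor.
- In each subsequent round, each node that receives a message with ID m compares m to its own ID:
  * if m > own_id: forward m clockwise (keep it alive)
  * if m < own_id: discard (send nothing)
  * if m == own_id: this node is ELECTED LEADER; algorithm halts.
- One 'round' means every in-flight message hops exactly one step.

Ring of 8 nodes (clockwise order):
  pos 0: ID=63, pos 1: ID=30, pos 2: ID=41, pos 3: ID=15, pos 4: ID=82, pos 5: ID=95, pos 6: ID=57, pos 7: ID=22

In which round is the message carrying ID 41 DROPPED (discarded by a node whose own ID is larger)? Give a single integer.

Answer: 2

Derivation:
Round 1: pos1(id30) recv 63: fwd; pos2(id41) recv 30: drop; pos3(id15) recv 41: fwd; pos4(id82) recv 15: drop; pos5(id95) recv 82: drop; pos6(id57) recv 95: fwd; pos7(id22) recv 57: fwd; pos0(id63) recv 22: drop
Round 2: pos2(id41) recv 63: fwd; pos4(id82) recv 41: drop; pos7(id22) recv 95: fwd; pos0(id63) recv 57: drop
Round 3: pos3(id15) recv 63: fwd; pos0(id63) recv 95: fwd
Round 4: pos4(id82) recv 63: drop; pos1(id30) recv 95: fwd
Round 5: pos2(id41) recv 95: fwd
Round 6: pos3(id15) recv 95: fwd
Round 7: pos4(id82) recv 95: fwd
Round 8: pos5(id95) recv 95: ELECTED
Message ID 41 originates at pos 2; dropped at pos 4 in round 2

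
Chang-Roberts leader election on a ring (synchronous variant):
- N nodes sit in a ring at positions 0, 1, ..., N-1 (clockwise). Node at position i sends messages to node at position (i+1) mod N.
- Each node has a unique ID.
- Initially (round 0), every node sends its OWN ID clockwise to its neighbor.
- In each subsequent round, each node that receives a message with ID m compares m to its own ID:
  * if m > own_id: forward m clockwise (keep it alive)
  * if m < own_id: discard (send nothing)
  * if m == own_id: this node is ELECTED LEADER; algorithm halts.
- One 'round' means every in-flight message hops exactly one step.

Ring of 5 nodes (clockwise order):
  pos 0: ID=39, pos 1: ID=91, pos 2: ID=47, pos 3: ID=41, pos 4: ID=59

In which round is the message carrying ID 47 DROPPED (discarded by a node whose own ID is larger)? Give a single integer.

Answer: 2

Derivation:
Round 1: pos1(id91) recv 39: drop; pos2(id47) recv 91: fwd; pos3(id41) recv 47: fwd; pos4(id59) recv 41: drop; pos0(id39) recv 59: fwd
Round 2: pos3(id41) recv 91: fwd; pos4(id59) recv 47: drop; pos1(id91) recv 59: drop
Round 3: pos4(id59) recv 91: fwd
Round 4: pos0(id39) recv 91: fwd
Round 5: pos1(id91) recv 91: ELECTED
Message ID 47 originates at pos 2; dropped at pos 4 in round 2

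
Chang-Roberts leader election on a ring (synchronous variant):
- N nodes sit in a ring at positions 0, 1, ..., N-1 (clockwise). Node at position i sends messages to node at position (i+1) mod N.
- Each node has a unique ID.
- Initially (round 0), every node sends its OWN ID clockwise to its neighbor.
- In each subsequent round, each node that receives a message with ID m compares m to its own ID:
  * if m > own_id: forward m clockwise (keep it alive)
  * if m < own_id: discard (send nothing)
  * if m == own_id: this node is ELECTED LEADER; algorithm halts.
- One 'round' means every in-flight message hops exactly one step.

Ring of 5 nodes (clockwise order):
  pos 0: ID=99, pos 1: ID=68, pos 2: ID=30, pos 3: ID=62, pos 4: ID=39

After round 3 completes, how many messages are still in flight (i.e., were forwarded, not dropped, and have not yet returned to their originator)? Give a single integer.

Answer: 2

Derivation:
Round 1: pos1(id68) recv 99: fwd; pos2(id30) recv 68: fwd; pos3(id62) recv 30: drop; pos4(id39) recv 62: fwd; pos0(id99) recv 39: drop
Round 2: pos2(id30) recv 99: fwd; pos3(id62) recv 68: fwd; pos0(id99) recv 62: drop
Round 3: pos3(id62) recv 99: fwd; pos4(id39) recv 68: fwd
After round 3: 2 messages still in flight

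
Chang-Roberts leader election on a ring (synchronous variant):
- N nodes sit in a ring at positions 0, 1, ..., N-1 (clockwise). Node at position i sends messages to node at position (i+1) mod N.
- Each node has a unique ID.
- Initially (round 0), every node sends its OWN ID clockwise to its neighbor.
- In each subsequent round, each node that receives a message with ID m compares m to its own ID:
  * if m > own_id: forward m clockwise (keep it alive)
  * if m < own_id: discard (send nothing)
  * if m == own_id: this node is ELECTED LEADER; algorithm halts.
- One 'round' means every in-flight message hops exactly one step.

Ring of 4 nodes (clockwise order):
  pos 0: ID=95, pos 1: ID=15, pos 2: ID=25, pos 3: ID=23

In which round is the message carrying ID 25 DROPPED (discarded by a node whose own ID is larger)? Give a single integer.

Answer: 2

Derivation:
Round 1: pos1(id15) recv 95: fwd; pos2(id25) recv 15: drop; pos3(id23) recv 25: fwd; pos0(id95) recv 23: drop
Round 2: pos2(id25) recv 95: fwd; pos0(id95) recv 25: drop
Round 3: pos3(id23) recv 95: fwd
Round 4: pos0(id95) recv 95: ELECTED
Message ID 25 originates at pos 2; dropped at pos 0 in round 2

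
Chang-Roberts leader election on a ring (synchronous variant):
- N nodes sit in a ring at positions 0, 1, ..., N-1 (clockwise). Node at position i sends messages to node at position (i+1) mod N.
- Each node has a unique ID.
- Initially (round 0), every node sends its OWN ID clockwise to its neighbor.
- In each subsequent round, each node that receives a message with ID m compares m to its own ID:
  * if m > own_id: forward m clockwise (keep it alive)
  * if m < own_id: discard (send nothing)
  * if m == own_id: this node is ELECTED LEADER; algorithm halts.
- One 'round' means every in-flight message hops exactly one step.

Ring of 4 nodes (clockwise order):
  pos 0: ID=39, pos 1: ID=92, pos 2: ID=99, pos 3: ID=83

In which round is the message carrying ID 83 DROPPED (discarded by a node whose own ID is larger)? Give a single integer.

Round 1: pos1(id92) recv 39: drop; pos2(id99) recv 92: drop; pos3(id83) recv 99: fwd; pos0(id39) recv 83: fwd
Round 2: pos0(id39) recv 99: fwd; pos1(id92) recv 83: drop
Round 3: pos1(id92) recv 99: fwd
Round 4: pos2(id99) recv 99: ELECTED
Message ID 83 originates at pos 3; dropped at pos 1 in round 2

Answer: 2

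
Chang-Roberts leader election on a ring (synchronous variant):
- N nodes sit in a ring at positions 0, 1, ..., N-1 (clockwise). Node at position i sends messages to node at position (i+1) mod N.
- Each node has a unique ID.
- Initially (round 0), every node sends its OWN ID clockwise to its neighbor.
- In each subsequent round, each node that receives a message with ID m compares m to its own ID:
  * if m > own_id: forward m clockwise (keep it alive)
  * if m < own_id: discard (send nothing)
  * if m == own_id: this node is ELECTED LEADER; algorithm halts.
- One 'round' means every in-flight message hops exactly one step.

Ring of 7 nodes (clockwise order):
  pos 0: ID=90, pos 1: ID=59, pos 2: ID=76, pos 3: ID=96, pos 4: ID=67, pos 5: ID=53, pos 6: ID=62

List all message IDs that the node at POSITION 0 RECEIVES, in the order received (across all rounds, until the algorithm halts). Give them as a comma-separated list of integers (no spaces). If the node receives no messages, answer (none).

Answer: 62,67,96

Derivation:
Round 1: pos1(id59) recv 90: fwd; pos2(id76) recv 59: drop; pos3(id96) recv 76: drop; pos4(id67) recv 96: fwd; pos5(id53) recv 67: fwd; pos6(id62) recv 53: drop; pos0(id90) recv 62: drop
Round 2: pos2(id76) recv 90: fwd; pos5(id53) recv 96: fwd; pos6(id62) recv 67: fwd
Round 3: pos3(id96) recv 90: drop; pos6(id62) recv 96: fwd; pos0(id90) recv 67: drop
Round 4: pos0(id90) recv 96: fwd
Round 5: pos1(id59) recv 96: fwd
Round 6: pos2(id76) recv 96: fwd
Round 7: pos3(id96) recv 96: ELECTED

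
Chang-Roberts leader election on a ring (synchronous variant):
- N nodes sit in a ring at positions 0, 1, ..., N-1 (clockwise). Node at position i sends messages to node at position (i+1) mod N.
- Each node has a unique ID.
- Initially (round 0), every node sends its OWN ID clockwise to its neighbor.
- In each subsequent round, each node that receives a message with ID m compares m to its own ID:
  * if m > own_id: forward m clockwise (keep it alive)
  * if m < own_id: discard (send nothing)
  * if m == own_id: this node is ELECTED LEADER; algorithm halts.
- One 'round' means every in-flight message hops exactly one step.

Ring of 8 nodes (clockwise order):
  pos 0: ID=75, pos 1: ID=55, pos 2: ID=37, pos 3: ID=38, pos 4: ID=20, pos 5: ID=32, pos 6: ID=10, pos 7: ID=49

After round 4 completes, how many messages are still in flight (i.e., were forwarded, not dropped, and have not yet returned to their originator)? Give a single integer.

Round 1: pos1(id55) recv 75: fwd; pos2(id37) recv 55: fwd; pos3(id38) recv 37: drop; pos4(id20) recv 38: fwd; pos5(id32) recv 20: drop; pos6(id10) recv 32: fwd; pos7(id49) recv 10: drop; pos0(id75) recv 49: drop
Round 2: pos2(id37) recv 75: fwd; pos3(id38) recv 55: fwd; pos5(id32) recv 38: fwd; pos7(id49) recv 32: drop
Round 3: pos3(id38) recv 75: fwd; pos4(id20) recv 55: fwd; pos6(id10) recv 38: fwd
Round 4: pos4(id20) recv 75: fwd; pos5(id32) recv 55: fwd; pos7(id49) recv 38: drop
After round 4: 2 messages still in flight

Answer: 2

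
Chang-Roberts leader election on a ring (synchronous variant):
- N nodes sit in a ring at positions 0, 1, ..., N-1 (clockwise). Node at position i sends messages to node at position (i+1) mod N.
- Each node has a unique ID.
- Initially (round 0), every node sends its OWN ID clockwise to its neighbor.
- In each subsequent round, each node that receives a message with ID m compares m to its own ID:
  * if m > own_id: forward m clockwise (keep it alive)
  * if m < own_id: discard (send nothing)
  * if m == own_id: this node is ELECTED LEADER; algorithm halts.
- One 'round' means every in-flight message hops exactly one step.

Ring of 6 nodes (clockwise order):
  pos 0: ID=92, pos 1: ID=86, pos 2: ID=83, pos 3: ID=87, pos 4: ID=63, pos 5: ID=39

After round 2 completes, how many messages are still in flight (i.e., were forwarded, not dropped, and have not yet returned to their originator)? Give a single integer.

Answer: 2

Derivation:
Round 1: pos1(id86) recv 92: fwd; pos2(id83) recv 86: fwd; pos3(id87) recv 83: drop; pos4(id63) recv 87: fwd; pos5(id39) recv 63: fwd; pos0(id92) recv 39: drop
Round 2: pos2(id83) recv 92: fwd; pos3(id87) recv 86: drop; pos5(id39) recv 87: fwd; pos0(id92) recv 63: drop
After round 2: 2 messages still in flight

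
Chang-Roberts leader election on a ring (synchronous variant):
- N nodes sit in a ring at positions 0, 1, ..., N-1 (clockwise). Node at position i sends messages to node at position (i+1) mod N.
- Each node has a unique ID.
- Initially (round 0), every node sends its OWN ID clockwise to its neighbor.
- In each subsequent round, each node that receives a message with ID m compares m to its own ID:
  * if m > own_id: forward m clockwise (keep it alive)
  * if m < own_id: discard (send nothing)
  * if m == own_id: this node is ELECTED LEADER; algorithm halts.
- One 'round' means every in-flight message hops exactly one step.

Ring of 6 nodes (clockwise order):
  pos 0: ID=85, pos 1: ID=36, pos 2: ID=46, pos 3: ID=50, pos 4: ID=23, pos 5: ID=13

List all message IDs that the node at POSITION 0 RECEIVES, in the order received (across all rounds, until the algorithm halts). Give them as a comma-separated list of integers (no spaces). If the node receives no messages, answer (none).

Round 1: pos1(id36) recv 85: fwd; pos2(id46) recv 36: drop; pos3(id50) recv 46: drop; pos4(id23) recv 50: fwd; pos5(id13) recv 23: fwd; pos0(id85) recv 13: drop
Round 2: pos2(id46) recv 85: fwd; pos5(id13) recv 50: fwd; pos0(id85) recv 23: drop
Round 3: pos3(id50) recv 85: fwd; pos0(id85) recv 50: drop
Round 4: pos4(id23) recv 85: fwd
Round 5: pos5(id13) recv 85: fwd
Round 6: pos0(id85) recv 85: ELECTED

Answer: 13,23,50,85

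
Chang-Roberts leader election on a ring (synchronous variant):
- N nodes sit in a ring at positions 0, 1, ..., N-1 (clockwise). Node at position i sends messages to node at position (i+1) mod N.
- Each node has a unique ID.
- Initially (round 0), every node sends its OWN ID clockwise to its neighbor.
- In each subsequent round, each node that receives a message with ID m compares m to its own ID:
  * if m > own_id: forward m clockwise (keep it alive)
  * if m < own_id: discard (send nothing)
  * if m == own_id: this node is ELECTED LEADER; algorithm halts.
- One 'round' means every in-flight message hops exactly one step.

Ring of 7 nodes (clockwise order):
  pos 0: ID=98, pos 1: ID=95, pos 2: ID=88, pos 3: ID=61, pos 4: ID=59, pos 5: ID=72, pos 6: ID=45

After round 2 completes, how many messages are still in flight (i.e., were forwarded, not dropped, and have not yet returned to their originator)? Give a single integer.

Round 1: pos1(id95) recv 98: fwd; pos2(id88) recv 95: fwd; pos3(id61) recv 88: fwd; pos4(id59) recv 61: fwd; pos5(id72) recv 59: drop; pos6(id45) recv 72: fwd; pos0(id98) recv 45: drop
Round 2: pos2(id88) recv 98: fwd; pos3(id61) recv 95: fwd; pos4(id59) recv 88: fwd; pos5(id72) recv 61: drop; pos0(id98) recv 72: drop
After round 2: 3 messages still in flight

Answer: 3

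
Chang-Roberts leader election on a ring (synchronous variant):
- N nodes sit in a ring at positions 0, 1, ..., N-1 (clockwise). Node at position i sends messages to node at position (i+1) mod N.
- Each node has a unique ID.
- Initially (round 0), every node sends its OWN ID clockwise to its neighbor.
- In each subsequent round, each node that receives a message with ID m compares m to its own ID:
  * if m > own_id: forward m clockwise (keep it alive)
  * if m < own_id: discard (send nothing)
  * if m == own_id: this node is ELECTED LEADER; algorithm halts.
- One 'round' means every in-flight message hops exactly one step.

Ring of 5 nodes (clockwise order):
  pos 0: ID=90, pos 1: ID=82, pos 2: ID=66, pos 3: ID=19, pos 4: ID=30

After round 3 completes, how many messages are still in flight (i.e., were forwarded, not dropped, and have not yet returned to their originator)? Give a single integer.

Answer: 2

Derivation:
Round 1: pos1(id82) recv 90: fwd; pos2(id66) recv 82: fwd; pos3(id19) recv 66: fwd; pos4(id30) recv 19: drop; pos0(id90) recv 30: drop
Round 2: pos2(id66) recv 90: fwd; pos3(id19) recv 82: fwd; pos4(id30) recv 66: fwd
Round 3: pos3(id19) recv 90: fwd; pos4(id30) recv 82: fwd; pos0(id90) recv 66: drop
After round 3: 2 messages still in flight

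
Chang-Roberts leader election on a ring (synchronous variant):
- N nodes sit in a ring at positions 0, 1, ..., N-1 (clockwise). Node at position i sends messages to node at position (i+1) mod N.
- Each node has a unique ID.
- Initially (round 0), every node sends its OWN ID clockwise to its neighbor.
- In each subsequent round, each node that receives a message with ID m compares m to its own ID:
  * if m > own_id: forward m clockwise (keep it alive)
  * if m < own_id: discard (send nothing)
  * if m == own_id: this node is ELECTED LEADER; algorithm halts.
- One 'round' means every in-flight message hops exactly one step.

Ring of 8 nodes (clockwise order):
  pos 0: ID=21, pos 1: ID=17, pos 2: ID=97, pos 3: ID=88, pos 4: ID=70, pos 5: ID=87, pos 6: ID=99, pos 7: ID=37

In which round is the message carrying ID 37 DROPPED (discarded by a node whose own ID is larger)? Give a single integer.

Round 1: pos1(id17) recv 21: fwd; pos2(id97) recv 17: drop; pos3(id88) recv 97: fwd; pos4(id70) recv 88: fwd; pos5(id87) recv 70: drop; pos6(id99) recv 87: drop; pos7(id37) recv 99: fwd; pos0(id21) recv 37: fwd
Round 2: pos2(id97) recv 21: drop; pos4(id70) recv 97: fwd; pos5(id87) recv 88: fwd; pos0(id21) recv 99: fwd; pos1(id17) recv 37: fwd
Round 3: pos5(id87) recv 97: fwd; pos6(id99) recv 88: drop; pos1(id17) recv 99: fwd; pos2(id97) recv 37: drop
Round 4: pos6(id99) recv 97: drop; pos2(id97) recv 99: fwd
Round 5: pos3(id88) recv 99: fwd
Round 6: pos4(id70) recv 99: fwd
Round 7: pos5(id87) recv 99: fwd
Round 8: pos6(id99) recv 99: ELECTED
Message ID 37 originates at pos 7; dropped at pos 2 in round 3

Answer: 3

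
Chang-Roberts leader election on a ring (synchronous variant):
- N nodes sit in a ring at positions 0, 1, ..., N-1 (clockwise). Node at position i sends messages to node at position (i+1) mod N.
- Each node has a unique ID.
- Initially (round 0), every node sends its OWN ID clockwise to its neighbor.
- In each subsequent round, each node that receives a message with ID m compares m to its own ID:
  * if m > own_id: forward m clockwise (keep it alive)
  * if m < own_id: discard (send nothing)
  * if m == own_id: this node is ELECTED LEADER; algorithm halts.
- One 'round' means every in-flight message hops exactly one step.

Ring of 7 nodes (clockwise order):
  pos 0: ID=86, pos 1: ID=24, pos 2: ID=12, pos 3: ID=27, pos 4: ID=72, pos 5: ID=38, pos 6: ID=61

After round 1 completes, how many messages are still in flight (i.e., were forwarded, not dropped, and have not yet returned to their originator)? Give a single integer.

Round 1: pos1(id24) recv 86: fwd; pos2(id12) recv 24: fwd; pos3(id27) recv 12: drop; pos4(id72) recv 27: drop; pos5(id38) recv 72: fwd; pos6(id61) recv 38: drop; pos0(id86) recv 61: drop
After round 1: 3 messages still in flight

Answer: 3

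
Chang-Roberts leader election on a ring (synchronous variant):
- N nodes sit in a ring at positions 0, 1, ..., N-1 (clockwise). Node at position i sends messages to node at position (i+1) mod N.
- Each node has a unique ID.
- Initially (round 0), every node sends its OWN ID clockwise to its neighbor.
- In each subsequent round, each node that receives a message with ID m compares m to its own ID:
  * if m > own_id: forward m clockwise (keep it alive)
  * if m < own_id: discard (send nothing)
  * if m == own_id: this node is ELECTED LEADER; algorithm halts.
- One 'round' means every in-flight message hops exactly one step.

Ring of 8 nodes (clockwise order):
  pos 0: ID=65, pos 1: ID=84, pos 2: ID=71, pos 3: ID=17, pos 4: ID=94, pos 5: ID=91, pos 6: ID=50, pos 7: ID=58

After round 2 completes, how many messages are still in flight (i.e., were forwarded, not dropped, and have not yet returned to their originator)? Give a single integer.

Answer: 3

Derivation:
Round 1: pos1(id84) recv 65: drop; pos2(id71) recv 84: fwd; pos3(id17) recv 71: fwd; pos4(id94) recv 17: drop; pos5(id91) recv 94: fwd; pos6(id50) recv 91: fwd; pos7(id58) recv 50: drop; pos0(id65) recv 58: drop
Round 2: pos3(id17) recv 84: fwd; pos4(id94) recv 71: drop; pos6(id50) recv 94: fwd; pos7(id58) recv 91: fwd
After round 2: 3 messages still in flight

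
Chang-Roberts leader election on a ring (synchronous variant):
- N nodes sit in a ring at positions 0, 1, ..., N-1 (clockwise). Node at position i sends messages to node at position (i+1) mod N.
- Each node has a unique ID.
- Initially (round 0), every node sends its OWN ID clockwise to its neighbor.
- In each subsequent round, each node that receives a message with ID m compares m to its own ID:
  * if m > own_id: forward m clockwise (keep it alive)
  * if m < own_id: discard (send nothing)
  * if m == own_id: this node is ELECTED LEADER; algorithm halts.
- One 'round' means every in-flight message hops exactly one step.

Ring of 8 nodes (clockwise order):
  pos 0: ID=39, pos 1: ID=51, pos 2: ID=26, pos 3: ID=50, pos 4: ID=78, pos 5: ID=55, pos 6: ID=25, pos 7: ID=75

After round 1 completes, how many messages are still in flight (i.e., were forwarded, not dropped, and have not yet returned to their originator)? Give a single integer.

Round 1: pos1(id51) recv 39: drop; pos2(id26) recv 51: fwd; pos3(id50) recv 26: drop; pos4(id78) recv 50: drop; pos5(id55) recv 78: fwd; pos6(id25) recv 55: fwd; pos7(id75) recv 25: drop; pos0(id39) recv 75: fwd
After round 1: 4 messages still in flight

Answer: 4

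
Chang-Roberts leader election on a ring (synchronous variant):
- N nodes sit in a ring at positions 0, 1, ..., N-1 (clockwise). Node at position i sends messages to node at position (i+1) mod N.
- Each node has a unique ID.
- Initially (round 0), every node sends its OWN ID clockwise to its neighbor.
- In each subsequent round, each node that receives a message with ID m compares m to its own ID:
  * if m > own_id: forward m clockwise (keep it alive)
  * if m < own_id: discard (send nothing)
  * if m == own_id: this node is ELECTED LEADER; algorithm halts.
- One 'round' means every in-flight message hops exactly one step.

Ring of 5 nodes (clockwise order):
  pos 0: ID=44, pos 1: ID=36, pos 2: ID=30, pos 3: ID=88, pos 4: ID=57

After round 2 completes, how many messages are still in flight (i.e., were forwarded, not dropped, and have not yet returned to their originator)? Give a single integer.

Round 1: pos1(id36) recv 44: fwd; pos2(id30) recv 36: fwd; pos3(id88) recv 30: drop; pos4(id57) recv 88: fwd; pos0(id44) recv 57: fwd
Round 2: pos2(id30) recv 44: fwd; pos3(id88) recv 36: drop; pos0(id44) recv 88: fwd; pos1(id36) recv 57: fwd
After round 2: 3 messages still in flight

Answer: 3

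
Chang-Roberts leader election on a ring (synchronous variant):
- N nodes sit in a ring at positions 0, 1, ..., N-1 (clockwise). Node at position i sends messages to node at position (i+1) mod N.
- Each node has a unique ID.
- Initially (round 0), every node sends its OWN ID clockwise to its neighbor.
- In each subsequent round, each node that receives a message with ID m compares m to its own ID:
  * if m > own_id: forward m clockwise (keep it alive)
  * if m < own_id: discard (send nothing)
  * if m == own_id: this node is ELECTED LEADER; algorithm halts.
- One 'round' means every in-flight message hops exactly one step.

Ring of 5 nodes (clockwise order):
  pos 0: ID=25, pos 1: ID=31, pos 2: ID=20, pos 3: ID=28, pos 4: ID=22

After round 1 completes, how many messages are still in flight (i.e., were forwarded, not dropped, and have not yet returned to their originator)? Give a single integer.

Answer: 2

Derivation:
Round 1: pos1(id31) recv 25: drop; pos2(id20) recv 31: fwd; pos3(id28) recv 20: drop; pos4(id22) recv 28: fwd; pos0(id25) recv 22: drop
After round 1: 2 messages still in flight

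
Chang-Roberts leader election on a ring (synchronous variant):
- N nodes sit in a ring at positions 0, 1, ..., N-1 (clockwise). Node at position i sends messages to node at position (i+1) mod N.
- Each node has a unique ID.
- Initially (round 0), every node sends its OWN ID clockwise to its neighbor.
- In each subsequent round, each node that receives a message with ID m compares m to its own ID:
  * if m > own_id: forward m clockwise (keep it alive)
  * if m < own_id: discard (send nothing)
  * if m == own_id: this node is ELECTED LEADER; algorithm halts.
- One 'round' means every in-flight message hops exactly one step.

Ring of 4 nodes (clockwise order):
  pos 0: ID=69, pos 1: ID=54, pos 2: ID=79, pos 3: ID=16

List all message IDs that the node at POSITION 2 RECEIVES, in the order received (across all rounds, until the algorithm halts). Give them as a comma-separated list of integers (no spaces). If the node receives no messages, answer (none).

Answer: 54,69,79

Derivation:
Round 1: pos1(id54) recv 69: fwd; pos2(id79) recv 54: drop; pos3(id16) recv 79: fwd; pos0(id69) recv 16: drop
Round 2: pos2(id79) recv 69: drop; pos0(id69) recv 79: fwd
Round 3: pos1(id54) recv 79: fwd
Round 4: pos2(id79) recv 79: ELECTED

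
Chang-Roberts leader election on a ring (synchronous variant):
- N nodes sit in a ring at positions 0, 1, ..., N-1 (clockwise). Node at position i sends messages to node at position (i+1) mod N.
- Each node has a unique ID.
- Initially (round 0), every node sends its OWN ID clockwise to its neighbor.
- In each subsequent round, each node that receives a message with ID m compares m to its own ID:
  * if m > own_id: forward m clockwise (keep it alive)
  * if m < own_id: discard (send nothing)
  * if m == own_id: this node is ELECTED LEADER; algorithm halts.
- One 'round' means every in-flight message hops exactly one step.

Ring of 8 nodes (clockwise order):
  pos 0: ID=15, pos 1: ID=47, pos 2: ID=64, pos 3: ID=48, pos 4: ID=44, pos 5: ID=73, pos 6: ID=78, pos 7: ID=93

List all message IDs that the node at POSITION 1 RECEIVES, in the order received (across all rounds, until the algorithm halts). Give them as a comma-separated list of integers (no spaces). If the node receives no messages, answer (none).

Round 1: pos1(id47) recv 15: drop; pos2(id64) recv 47: drop; pos3(id48) recv 64: fwd; pos4(id44) recv 48: fwd; pos5(id73) recv 44: drop; pos6(id78) recv 73: drop; pos7(id93) recv 78: drop; pos0(id15) recv 93: fwd
Round 2: pos4(id44) recv 64: fwd; pos5(id73) recv 48: drop; pos1(id47) recv 93: fwd
Round 3: pos5(id73) recv 64: drop; pos2(id64) recv 93: fwd
Round 4: pos3(id48) recv 93: fwd
Round 5: pos4(id44) recv 93: fwd
Round 6: pos5(id73) recv 93: fwd
Round 7: pos6(id78) recv 93: fwd
Round 8: pos7(id93) recv 93: ELECTED

Answer: 15,93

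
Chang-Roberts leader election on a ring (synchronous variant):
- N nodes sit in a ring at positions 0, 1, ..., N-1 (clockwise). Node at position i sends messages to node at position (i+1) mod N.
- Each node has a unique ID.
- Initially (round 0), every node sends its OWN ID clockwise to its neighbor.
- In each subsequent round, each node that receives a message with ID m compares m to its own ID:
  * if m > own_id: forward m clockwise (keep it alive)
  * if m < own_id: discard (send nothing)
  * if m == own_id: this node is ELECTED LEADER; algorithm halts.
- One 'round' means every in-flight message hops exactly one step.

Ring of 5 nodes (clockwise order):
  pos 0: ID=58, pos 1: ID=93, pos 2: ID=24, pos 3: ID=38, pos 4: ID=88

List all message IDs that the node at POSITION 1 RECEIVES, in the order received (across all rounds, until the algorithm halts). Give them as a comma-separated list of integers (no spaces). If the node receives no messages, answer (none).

Answer: 58,88,93

Derivation:
Round 1: pos1(id93) recv 58: drop; pos2(id24) recv 93: fwd; pos3(id38) recv 24: drop; pos4(id88) recv 38: drop; pos0(id58) recv 88: fwd
Round 2: pos3(id38) recv 93: fwd; pos1(id93) recv 88: drop
Round 3: pos4(id88) recv 93: fwd
Round 4: pos0(id58) recv 93: fwd
Round 5: pos1(id93) recv 93: ELECTED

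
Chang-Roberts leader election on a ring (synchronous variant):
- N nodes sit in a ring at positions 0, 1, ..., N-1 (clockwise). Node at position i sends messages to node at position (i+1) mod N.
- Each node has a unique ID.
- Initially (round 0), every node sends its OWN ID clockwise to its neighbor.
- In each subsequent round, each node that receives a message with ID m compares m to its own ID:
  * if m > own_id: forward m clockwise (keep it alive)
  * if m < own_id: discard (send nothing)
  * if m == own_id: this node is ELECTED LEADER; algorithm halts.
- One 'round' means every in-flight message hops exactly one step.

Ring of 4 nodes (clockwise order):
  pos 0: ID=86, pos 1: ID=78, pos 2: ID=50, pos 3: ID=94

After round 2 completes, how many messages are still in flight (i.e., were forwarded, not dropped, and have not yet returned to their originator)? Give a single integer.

Answer: 2

Derivation:
Round 1: pos1(id78) recv 86: fwd; pos2(id50) recv 78: fwd; pos3(id94) recv 50: drop; pos0(id86) recv 94: fwd
Round 2: pos2(id50) recv 86: fwd; pos3(id94) recv 78: drop; pos1(id78) recv 94: fwd
After round 2: 2 messages still in flight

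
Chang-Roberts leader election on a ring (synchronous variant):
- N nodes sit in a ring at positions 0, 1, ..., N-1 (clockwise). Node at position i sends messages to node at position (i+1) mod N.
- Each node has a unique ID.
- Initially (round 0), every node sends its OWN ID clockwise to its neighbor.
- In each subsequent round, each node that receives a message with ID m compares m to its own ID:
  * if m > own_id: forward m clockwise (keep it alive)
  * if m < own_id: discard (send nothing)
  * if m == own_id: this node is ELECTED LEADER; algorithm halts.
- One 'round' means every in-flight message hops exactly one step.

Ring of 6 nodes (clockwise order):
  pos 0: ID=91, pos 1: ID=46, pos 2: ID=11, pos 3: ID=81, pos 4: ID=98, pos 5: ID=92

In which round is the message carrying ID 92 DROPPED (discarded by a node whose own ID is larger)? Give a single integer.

Round 1: pos1(id46) recv 91: fwd; pos2(id11) recv 46: fwd; pos3(id81) recv 11: drop; pos4(id98) recv 81: drop; pos5(id92) recv 98: fwd; pos0(id91) recv 92: fwd
Round 2: pos2(id11) recv 91: fwd; pos3(id81) recv 46: drop; pos0(id91) recv 98: fwd; pos1(id46) recv 92: fwd
Round 3: pos3(id81) recv 91: fwd; pos1(id46) recv 98: fwd; pos2(id11) recv 92: fwd
Round 4: pos4(id98) recv 91: drop; pos2(id11) recv 98: fwd; pos3(id81) recv 92: fwd
Round 5: pos3(id81) recv 98: fwd; pos4(id98) recv 92: drop
Round 6: pos4(id98) recv 98: ELECTED
Message ID 92 originates at pos 5; dropped at pos 4 in round 5

Answer: 5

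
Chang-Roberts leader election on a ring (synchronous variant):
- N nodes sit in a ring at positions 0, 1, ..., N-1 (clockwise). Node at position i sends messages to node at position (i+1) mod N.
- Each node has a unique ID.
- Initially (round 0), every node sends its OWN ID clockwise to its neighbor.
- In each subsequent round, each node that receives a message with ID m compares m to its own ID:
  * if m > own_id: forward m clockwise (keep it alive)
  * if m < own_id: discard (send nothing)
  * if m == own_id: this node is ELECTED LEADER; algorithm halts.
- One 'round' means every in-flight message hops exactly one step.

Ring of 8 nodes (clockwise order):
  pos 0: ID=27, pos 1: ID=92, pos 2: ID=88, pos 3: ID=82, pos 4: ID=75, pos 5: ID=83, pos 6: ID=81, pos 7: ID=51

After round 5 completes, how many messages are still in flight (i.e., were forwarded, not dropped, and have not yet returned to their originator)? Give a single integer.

Round 1: pos1(id92) recv 27: drop; pos2(id88) recv 92: fwd; pos3(id82) recv 88: fwd; pos4(id75) recv 82: fwd; pos5(id83) recv 75: drop; pos6(id81) recv 83: fwd; pos7(id51) recv 81: fwd; pos0(id27) recv 51: fwd
Round 2: pos3(id82) recv 92: fwd; pos4(id75) recv 88: fwd; pos5(id83) recv 82: drop; pos7(id51) recv 83: fwd; pos0(id27) recv 81: fwd; pos1(id92) recv 51: drop
Round 3: pos4(id75) recv 92: fwd; pos5(id83) recv 88: fwd; pos0(id27) recv 83: fwd; pos1(id92) recv 81: drop
Round 4: pos5(id83) recv 92: fwd; pos6(id81) recv 88: fwd; pos1(id92) recv 83: drop
Round 5: pos6(id81) recv 92: fwd; pos7(id51) recv 88: fwd
After round 5: 2 messages still in flight

Answer: 2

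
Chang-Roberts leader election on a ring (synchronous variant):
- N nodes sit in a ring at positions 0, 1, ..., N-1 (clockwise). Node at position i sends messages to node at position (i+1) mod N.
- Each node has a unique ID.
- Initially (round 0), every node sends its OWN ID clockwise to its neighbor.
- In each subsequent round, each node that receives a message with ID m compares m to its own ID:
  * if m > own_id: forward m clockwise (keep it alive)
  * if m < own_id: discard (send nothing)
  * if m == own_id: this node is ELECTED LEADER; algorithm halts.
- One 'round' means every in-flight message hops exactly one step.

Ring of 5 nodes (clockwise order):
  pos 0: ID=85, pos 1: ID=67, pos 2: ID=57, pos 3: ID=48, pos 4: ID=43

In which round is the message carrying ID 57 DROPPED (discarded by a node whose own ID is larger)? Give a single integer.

Answer: 3

Derivation:
Round 1: pos1(id67) recv 85: fwd; pos2(id57) recv 67: fwd; pos3(id48) recv 57: fwd; pos4(id43) recv 48: fwd; pos0(id85) recv 43: drop
Round 2: pos2(id57) recv 85: fwd; pos3(id48) recv 67: fwd; pos4(id43) recv 57: fwd; pos0(id85) recv 48: drop
Round 3: pos3(id48) recv 85: fwd; pos4(id43) recv 67: fwd; pos0(id85) recv 57: drop
Round 4: pos4(id43) recv 85: fwd; pos0(id85) recv 67: drop
Round 5: pos0(id85) recv 85: ELECTED
Message ID 57 originates at pos 2; dropped at pos 0 in round 3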